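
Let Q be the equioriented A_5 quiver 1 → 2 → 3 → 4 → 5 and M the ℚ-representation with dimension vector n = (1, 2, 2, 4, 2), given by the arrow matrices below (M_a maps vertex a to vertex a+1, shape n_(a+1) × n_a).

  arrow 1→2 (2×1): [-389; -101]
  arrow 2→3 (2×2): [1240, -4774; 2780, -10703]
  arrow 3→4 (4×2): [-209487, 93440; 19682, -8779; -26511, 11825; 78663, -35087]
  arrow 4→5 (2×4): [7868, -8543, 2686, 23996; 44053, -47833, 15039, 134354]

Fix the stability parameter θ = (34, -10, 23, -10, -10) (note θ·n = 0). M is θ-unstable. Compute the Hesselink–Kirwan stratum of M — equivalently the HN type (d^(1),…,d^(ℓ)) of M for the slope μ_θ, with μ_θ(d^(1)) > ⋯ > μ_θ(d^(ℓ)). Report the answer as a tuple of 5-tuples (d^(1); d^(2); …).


Barcode: M ≅ I[1,5], I[2,2], I[3,4], I[4,4], I[4,5]. HN layers by μ_θ (3 steps, strictly decreasing):
  μ^(1)=13/2; μ^(2)=27/5; μ^(3)=-10

((0, 0, 1, 1, 0); (1, 1, 1, 1, 1); (0, 1, 0, 2, 1))


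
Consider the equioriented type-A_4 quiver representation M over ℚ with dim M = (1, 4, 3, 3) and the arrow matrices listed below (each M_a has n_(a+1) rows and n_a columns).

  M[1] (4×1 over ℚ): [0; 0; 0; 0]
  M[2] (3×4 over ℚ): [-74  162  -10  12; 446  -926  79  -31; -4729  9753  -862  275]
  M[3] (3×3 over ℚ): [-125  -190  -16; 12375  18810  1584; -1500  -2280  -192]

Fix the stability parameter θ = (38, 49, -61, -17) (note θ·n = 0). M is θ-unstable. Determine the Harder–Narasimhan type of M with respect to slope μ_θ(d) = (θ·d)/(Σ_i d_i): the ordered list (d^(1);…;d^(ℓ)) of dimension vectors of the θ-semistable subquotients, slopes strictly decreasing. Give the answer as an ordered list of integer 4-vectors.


Barcode: M ≅ I[1,1], I[2,2], I[2,3]^2, I[2,4], I[4,4]^2. HN layers by μ_θ (5 steps, strictly decreasing):
  μ^(1)=49; μ^(2)=38; μ^(3)=-6; μ^(4)=-29/3; μ^(5)=-17

((0, 1, 0, 0); (1, 0, 0, 0); (0, 2, 2, 0); (0, 1, 1, 1); (0, 0, 0, 2))


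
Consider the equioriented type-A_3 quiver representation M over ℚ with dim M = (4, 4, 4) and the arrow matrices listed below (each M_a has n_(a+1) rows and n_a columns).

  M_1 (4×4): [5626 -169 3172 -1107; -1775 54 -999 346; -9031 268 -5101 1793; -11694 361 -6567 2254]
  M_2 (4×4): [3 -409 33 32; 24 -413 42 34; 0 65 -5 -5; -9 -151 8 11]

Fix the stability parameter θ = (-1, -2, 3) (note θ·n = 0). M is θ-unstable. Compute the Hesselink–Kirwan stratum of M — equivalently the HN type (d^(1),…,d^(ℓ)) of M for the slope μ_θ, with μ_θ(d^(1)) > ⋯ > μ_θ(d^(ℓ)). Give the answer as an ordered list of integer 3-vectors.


Interval decomposition of M: I[1,2], I[1,3]^3, I[3,3].
HN type (ℓ=2): μ^(1)=3; μ^(2)=-3/2

((0, 0, 4); (4, 4, 0))


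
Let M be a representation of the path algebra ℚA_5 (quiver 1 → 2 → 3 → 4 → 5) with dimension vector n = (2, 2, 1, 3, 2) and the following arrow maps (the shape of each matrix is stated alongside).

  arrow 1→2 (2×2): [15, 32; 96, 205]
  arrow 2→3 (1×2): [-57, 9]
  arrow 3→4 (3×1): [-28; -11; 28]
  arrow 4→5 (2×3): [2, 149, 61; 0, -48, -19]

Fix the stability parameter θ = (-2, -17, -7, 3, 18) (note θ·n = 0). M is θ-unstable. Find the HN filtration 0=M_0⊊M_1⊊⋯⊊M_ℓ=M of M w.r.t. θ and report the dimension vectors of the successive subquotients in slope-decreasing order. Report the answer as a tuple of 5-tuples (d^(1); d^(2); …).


Via rank(M_{q-1}∘⋯∘M_p): M ≅ I[1,2], I[1,5], I[4,4], I[4,5].
μ_θ-semistable layers: μ^(1)=18; μ^(2)=3; μ^(3)=-7; μ^(4)=-19/2

((0, 0, 0, 0, 2); (0, 0, 0, 3, 0); (0, 0, 1, 0, 0); (2, 2, 0, 0, 0))


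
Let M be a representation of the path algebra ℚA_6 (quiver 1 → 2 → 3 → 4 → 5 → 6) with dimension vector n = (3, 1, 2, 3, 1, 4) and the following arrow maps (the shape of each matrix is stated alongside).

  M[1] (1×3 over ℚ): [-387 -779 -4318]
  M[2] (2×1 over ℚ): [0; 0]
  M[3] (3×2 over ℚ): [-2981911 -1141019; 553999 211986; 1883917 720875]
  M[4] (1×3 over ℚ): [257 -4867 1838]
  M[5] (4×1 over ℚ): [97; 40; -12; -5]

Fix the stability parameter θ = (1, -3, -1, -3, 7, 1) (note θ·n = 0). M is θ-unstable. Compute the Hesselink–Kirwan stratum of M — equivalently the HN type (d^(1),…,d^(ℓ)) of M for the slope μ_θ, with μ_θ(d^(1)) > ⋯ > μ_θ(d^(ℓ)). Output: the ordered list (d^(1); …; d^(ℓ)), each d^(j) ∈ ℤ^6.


Via rank(M_{q-1}∘⋯∘M_p): M ≅ I[1,1]^2, I[1,2], I[3,4], I[3,6], I[4,4], I[6,6]^3.
μ_θ-semistable layers: μ^(1)=4; μ^(2)=1; μ^(3)=-1; μ^(4)=-2; μ^(5)=-3

((0, 0, 0, 0, 1, 1); (2, 0, 0, 0, 0, 3); (1, 1, 0, 0, 0, 0); (0, 0, 2, 2, 0, 0); (0, 0, 0, 1, 0, 0))


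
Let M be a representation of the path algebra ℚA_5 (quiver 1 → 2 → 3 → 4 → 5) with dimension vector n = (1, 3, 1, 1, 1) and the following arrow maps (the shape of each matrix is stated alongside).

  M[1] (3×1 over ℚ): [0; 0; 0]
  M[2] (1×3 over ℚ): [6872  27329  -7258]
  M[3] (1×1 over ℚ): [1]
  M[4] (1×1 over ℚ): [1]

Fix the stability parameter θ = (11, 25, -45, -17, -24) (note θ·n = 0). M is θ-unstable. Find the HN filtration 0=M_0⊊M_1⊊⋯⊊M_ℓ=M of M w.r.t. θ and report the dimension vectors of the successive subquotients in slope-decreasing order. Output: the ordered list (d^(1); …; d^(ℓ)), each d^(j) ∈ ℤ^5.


Via rank(M_{q-1}∘⋯∘M_p): M ≅ I[1,1], I[2,2]^2, I[2,5].
μ_θ-semistable layers: μ^(1)=25; μ^(2)=11; μ^(3)=-61/4

((0, 2, 0, 0, 0); (1, 0, 0, 0, 0); (0, 1, 1, 1, 1))


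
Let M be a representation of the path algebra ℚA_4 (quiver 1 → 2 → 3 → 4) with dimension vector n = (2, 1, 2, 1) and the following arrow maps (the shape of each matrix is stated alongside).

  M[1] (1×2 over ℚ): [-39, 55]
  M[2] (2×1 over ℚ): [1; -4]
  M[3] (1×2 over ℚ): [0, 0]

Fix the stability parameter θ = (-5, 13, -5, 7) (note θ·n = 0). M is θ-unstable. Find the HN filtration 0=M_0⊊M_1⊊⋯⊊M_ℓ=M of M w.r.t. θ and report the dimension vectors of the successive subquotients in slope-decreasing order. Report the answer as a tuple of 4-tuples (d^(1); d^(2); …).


Via rank(M_{q-1}∘⋯∘M_p): M ≅ I[1,1], I[1,3], I[3,3], I[4,4].
μ_θ-semistable layers: μ^(1)=7; μ^(2)=4; μ^(3)=-5

((0, 0, 0, 1); (0, 1, 1, 0); (2, 0, 1, 0))


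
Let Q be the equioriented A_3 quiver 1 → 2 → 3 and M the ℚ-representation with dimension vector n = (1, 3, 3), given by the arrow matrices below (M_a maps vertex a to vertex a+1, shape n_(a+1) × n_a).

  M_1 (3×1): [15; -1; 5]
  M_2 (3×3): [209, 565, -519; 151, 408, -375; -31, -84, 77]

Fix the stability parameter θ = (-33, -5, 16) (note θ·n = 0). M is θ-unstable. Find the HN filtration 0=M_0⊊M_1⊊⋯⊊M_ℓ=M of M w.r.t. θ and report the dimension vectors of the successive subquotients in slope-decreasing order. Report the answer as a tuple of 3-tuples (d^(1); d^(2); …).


Interval decomposition of M: I[1,3], I[2,3]^2.
HN type (ℓ=3): μ^(1)=16; μ^(2)=-5; μ^(3)=-33

((0, 0, 3); (0, 3, 0); (1, 0, 0))


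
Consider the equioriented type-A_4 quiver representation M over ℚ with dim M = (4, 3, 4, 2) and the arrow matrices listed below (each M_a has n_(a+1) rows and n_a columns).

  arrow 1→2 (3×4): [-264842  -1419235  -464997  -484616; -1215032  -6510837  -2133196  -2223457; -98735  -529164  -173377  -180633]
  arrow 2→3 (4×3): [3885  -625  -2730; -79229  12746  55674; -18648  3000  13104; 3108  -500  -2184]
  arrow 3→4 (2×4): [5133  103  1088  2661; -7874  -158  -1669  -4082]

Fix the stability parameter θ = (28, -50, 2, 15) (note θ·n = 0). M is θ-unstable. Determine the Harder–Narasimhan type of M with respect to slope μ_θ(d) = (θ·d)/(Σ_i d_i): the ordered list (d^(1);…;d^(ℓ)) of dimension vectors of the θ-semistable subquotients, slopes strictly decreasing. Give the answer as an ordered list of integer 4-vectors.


Barcode: M ≅ I[1,1], I[1,2], I[1,3], I[1,4], I[3,3], I[3,4]. HN layers by μ_θ (4 steps, strictly decreasing):
  μ^(1)=28; μ^(2)=15; μ^(3)=2; μ^(4)=-11

((1, 0, 0, 0); (0, 0, 0, 2); (0, 0, 4, 0); (3, 3, 0, 0))


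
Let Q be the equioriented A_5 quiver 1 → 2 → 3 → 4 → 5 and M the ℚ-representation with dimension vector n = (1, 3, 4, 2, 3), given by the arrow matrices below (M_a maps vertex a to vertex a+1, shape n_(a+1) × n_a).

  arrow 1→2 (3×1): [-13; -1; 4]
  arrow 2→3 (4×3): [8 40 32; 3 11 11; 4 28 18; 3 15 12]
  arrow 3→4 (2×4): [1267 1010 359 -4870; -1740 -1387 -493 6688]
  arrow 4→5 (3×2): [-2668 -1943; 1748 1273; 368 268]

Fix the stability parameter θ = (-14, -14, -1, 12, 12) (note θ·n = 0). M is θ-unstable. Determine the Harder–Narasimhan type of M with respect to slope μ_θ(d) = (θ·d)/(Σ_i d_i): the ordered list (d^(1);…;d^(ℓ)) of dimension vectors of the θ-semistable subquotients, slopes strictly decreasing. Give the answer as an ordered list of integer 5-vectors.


Interval decomposition of M: I[1,5], I[2,2], I[2,4], I[3,3]^2, I[5,5]^2.
HN type (ℓ=3): μ^(1)=12; μ^(2)=-1; μ^(3)=-14

((0, 0, 0, 2, 3); (0, 0, 4, 0, 0); (1, 3, 0, 0, 0))


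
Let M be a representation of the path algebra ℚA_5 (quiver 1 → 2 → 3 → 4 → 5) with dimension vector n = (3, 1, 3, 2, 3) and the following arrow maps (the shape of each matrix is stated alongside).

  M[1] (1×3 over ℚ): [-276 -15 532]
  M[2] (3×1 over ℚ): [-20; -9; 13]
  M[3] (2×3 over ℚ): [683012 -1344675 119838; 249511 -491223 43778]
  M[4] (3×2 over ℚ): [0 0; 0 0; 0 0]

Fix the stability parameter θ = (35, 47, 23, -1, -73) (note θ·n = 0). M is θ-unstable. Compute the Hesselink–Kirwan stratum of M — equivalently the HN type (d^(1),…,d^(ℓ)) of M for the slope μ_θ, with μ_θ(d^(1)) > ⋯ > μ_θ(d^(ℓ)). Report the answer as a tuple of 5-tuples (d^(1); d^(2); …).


Via rank(M_{q-1}∘⋯∘M_p): M ≅ I[1,1]^2, I[1,4], I[3,3], I[3,4], I[5,5]^3.
μ_θ-semistable layers: μ^(1)=35; μ^(2)=26; μ^(3)=23; μ^(4)=11; μ^(5)=-73

((2, 0, 0, 0, 0); (1, 1, 1, 1, 0); (0, 0, 1, 0, 0); (0, 0, 1, 1, 0); (0, 0, 0, 0, 3))


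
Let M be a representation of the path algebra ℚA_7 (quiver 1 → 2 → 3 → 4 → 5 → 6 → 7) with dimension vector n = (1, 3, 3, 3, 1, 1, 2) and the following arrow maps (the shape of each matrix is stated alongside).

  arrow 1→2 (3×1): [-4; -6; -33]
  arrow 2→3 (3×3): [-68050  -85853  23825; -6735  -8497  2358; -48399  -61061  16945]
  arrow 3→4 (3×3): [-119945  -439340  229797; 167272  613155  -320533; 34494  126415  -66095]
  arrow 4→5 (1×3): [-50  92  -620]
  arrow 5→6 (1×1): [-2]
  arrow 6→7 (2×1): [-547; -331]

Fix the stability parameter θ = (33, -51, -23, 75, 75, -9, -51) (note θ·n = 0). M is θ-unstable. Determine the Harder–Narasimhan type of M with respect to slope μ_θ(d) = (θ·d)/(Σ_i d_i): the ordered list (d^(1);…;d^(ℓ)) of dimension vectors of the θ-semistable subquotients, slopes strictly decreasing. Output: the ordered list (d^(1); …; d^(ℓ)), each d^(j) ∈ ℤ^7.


Interval decomposition of M: I[1,4], I[2,3], I[2,7], I[4,4], I[7,7].
HN type (ℓ=5): μ^(1)=75; μ^(2)=45/2; μ^(3)=-41/3; μ^(4)=-23; μ^(5)=-51

((0, 0, 0, 2, 0, 0, 0); (0, 0, 0, 1, 1, 1, 1); (1, 1, 1, 0, 0, 0, 0); (0, 0, 2, 0, 0, 0, 0); (0, 2, 0, 0, 0, 0, 1))


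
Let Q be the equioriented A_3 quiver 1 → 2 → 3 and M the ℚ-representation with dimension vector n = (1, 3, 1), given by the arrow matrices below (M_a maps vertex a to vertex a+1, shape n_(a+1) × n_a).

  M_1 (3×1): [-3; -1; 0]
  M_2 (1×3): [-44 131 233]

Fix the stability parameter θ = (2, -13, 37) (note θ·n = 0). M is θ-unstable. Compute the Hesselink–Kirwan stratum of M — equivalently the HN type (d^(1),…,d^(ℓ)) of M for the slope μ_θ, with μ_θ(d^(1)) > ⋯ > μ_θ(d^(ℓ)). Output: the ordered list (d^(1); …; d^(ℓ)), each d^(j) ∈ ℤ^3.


Barcode: M ≅ I[1,3], I[2,2]^2. HN layers by μ_θ (3 steps, strictly decreasing):
  μ^(1)=37; μ^(2)=-11/2; μ^(3)=-13

((0, 0, 1); (1, 1, 0); (0, 2, 0))


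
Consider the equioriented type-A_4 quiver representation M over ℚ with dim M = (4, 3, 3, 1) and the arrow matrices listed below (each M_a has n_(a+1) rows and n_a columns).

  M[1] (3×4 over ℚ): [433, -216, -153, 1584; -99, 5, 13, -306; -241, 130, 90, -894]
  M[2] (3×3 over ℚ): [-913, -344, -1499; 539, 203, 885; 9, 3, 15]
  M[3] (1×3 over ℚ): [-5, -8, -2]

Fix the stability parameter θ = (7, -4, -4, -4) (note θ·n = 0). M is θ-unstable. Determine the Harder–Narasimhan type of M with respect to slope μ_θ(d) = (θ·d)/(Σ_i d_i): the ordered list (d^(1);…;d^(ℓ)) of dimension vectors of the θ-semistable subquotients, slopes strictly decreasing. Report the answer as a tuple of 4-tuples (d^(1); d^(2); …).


Via rank(M_{q-1}∘⋯∘M_p): M ≅ I[1,1], I[1,2], I[1,3], I[1,4], I[3,3].
μ_θ-semistable layers: μ^(1)=7; μ^(2)=3/2; μ^(3)=-1/3; μ^(4)=-5/4; μ^(5)=-4

((1, 0, 0, 0); (1, 1, 0, 0); (1, 1, 1, 0); (1, 1, 1, 1); (0, 0, 1, 0))


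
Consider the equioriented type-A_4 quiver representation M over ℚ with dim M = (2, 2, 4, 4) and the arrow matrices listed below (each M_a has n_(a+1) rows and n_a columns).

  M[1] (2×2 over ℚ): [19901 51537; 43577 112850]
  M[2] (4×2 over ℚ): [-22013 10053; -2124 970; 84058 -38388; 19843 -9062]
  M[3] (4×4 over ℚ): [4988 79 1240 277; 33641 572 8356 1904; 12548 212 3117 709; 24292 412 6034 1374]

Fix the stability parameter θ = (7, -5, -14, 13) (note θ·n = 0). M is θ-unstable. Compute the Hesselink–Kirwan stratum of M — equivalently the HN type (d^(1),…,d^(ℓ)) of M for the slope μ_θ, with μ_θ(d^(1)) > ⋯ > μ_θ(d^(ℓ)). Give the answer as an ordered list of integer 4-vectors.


Via rank(M_{q-1}∘⋯∘M_p): M ≅ I[1,4]^2, I[3,3], I[3,4], I[4,4].
μ_θ-semistable layers: μ^(1)=13; μ^(2)=-4; μ^(3)=-14

((0, 0, 0, 4); (2, 2, 2, 0); (0, 0, 2, 0))


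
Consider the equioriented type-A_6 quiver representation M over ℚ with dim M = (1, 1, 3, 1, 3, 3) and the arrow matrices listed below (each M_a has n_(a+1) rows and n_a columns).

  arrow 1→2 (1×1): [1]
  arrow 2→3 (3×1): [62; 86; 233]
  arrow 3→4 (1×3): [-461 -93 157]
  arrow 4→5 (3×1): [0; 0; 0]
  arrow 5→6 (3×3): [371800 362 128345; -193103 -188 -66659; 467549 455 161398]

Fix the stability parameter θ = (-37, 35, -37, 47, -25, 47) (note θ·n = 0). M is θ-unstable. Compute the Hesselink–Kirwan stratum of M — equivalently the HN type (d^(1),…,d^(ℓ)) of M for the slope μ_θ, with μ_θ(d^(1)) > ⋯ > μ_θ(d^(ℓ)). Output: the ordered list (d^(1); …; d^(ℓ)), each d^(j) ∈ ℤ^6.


Interval decomposition of M: I[1,4], I[3,3]^2, I[5,6]^3.
HN type (ℓ=4): μ^(1)=47; μ^(2)=-1; μ^(3)=-25; μ^(4)=-37

((0, 0, 0, 1, 0, 3); (0, 1, 1, 0, 0, 0); (0, 0, 0, 0, 3, 0); (1, 0, 2, 0, 0, 0))


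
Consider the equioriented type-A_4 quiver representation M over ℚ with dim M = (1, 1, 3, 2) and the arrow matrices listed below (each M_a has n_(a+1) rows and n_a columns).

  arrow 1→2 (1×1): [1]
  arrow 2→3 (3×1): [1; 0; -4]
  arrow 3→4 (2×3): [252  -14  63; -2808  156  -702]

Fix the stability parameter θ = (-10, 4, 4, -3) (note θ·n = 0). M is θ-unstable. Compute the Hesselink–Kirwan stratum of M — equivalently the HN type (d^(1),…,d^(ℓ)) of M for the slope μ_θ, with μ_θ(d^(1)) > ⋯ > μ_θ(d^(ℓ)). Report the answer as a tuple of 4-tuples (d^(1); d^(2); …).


Interval decomposition of M: I[1,3], I[3,3], I[3,4], I[4,4].
HN type (ℓ=4): μ^(1)=4; μ^(2)=1/2; μ^(3)=-3; μ^(4)=-10

((0, 1, 2, 0); (0, 0, 1, 1); (0, 0, 0, 1); (1, 0, 0, 0))


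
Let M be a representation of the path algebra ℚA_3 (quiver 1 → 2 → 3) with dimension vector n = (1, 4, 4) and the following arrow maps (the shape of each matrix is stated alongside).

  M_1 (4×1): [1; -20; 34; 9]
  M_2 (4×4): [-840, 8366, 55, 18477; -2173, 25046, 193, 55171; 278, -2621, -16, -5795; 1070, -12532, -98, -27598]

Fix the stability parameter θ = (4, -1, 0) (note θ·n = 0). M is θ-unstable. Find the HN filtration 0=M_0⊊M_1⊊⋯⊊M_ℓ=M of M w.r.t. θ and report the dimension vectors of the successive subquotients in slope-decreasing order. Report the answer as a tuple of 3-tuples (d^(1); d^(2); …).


Interval decomposition of M: I[1,3], I[2,2], I[2,3]^2, I[3,3].
HN type (ℓ=3): μ^(1)=1; μ^(2)=0; μ^(3)=-1

((1, 1, 1); (0, 0, 3); (0, 3, 0))


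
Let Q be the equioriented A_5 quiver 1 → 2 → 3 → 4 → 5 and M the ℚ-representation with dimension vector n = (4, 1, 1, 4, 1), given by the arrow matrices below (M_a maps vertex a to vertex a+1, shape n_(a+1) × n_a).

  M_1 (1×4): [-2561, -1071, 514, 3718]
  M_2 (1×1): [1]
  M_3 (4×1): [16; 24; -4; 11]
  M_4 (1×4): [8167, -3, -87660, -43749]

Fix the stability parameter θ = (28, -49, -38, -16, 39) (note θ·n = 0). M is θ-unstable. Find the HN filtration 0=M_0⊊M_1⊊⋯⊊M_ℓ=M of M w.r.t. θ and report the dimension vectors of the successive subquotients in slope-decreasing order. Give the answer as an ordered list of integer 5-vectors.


Barcode: M ≅ I[1,1]^3, I[1,5], I[4,4]^3. HN layers by μ_θ (4 steps, strictly decreasing):
  μ^(1)=39; μ^(2)=28; μ^(3)=-16; μ^(4)=-59/3

((0, 0, 0, 0, 1); (3, 0, 0, 0, 0); (0, 0, 0, 4, 0); (1, 1, 1, 0, 0))


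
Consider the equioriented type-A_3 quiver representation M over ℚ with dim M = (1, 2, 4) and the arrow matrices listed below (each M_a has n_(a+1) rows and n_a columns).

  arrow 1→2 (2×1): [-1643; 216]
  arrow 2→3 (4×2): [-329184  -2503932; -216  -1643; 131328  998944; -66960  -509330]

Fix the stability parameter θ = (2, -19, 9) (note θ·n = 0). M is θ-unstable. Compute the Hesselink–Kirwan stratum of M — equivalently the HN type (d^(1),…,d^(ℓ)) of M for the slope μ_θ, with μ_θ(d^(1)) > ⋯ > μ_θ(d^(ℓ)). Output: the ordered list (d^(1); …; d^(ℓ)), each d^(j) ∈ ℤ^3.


Via rank(M_{q-1}∘⋯∘M_p): M ≅ I[1,2], I[2,3], I[3,3]^3.
μ_θ-semistable layers: μ^(1)=9; μ^(2)=-17/2; μ^(3)=-19

((0, 0, 4); (1, 1, 0); (0, 1, 0))


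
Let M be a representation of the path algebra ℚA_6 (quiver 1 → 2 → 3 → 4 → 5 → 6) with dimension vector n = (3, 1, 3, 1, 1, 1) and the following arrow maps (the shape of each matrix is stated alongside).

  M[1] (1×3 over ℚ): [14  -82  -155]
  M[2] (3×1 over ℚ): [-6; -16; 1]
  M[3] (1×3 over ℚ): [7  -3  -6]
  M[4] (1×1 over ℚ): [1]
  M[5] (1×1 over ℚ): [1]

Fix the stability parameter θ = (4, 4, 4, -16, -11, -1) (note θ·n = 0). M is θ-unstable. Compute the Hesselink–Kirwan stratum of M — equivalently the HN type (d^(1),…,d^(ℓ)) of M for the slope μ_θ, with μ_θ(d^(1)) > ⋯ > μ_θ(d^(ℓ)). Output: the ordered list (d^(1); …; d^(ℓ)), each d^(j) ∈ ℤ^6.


Via rank(M_{q-1}∘⋯∘M_p): M ≅ I[1,1]^2, I[1,3], I[3,3], I[3,6].
μ_θ-semistable layers: μ^(1)=4; μ^(2)=-1; μ^(3)=-23/3

((3, 1, 2, 0, 0, 0); (0, 0, 0, 0, 0, 1); (0, 0, 1, 1, 1, 0))


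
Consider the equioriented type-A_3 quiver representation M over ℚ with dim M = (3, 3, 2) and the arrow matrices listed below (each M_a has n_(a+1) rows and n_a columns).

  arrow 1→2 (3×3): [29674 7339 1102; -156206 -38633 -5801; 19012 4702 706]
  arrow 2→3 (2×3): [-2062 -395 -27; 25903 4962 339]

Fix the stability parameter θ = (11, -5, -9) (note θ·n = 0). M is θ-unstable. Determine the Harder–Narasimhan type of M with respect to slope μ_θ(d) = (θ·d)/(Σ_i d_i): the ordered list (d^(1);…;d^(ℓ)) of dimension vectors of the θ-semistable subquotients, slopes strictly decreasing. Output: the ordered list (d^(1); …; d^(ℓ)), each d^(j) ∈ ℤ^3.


Via rank(M_{q-1}∘⋯∘M_p): M ≅ I[1,1], I[1,3]^2, I[2,2].
μ_θ-semistable layers: μ^(1)=11; μ^(2)=-1; μ^(3)=-5

((1, 0, 0); (2, 2, 2); (0, 1, 0))


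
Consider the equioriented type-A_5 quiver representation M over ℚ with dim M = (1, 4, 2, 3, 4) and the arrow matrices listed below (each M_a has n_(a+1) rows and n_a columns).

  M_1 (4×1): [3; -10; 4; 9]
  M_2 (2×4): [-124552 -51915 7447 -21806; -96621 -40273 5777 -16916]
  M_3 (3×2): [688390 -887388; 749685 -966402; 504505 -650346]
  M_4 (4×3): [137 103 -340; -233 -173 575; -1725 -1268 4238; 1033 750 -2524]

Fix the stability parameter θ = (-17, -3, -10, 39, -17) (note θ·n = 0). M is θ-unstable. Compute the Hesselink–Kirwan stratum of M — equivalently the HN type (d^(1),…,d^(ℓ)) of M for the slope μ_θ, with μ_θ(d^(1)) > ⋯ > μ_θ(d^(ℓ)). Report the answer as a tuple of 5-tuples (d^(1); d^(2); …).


Barcode: M ≅ I[1,5], I[2,2]^2, I[2,3], I[4,5]^2, I[5,5]. HN layers by μ_θ (4 steps, strictly decreasing):
  μ^(1)=11; μ^(2)=-3; μ^(3)=-13/2; μ^(4)=-17

((0, 0, 0, 3, 3); (0, 2, 0, 0, 0); (0, 2, 2, 0, 0); (1, 0, 0, 0, 1))


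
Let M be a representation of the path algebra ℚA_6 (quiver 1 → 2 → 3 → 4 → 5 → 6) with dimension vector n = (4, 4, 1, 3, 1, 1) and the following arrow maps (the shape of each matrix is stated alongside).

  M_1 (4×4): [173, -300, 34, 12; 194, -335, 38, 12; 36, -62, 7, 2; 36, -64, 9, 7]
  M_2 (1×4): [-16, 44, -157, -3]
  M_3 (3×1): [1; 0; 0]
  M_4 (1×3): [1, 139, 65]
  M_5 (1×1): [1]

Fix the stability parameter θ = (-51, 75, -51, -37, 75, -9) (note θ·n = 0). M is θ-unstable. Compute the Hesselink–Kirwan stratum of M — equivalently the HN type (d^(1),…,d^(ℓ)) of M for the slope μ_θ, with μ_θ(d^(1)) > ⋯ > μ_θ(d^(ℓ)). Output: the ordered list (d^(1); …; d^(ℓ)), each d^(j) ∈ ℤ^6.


Interval decomposition of M: I[1,2]^3, I[1,6], I[4,4]^2.
HN type (ℓ=5): μ^(1)=75; μ^(2)=33; μ^(3)=-13/3; μ^(4)=-37; μ^(5)=-51

((0, 3, 0, 0, 0, 0); (0, 0, 0, 0, 1, 1); (0, 1, 1, 1, 0, 0); (0, 0, 0, 2, 0, 0); (4, 0, 0, 0, 0, 0))


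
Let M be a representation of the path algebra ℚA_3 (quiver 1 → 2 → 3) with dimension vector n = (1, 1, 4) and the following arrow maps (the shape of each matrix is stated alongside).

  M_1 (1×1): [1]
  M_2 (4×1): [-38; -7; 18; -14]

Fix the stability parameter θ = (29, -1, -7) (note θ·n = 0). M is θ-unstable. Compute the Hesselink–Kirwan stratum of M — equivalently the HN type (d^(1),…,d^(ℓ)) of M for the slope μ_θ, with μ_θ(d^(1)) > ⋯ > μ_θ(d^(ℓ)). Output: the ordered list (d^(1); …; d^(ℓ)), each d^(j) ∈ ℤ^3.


Via rank(M_{q-1}∘⋯∘M_p): M ≅ I[1,3], I[3,3]^3.
μ_θ-semistable layers: μ^(1)=7; μ^(2)=-7

((1, 1, 1); (0, 0, 3))


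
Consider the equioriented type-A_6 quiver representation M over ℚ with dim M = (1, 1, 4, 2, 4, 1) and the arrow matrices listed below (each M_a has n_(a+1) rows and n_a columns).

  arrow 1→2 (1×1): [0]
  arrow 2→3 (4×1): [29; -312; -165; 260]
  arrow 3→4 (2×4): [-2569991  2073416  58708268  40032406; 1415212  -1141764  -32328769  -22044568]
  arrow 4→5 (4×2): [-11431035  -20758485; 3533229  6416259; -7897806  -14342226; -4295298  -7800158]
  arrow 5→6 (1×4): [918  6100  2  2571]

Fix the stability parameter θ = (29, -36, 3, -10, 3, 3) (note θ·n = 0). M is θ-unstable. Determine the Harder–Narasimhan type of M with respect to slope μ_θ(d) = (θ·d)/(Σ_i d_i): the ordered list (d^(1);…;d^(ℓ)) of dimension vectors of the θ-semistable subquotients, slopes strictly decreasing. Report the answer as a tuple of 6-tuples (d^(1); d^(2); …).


Interval decomposition of M: I[1,1], I[2,4], I[3,3]^2, I[3,5], I[5,5]^2, I[5,6].
HN type (ℓ=4): μ^(1)=29; μ^(2)=3; μ^(3)=-7/2; μ^(4)=-36

((1, 0, 0, 0, 0, 0); (0, 0, 2, 0, 4, 1); (0, 0, 2, 2, 0, 0); (0, 1, 0, 0, 0, 0))


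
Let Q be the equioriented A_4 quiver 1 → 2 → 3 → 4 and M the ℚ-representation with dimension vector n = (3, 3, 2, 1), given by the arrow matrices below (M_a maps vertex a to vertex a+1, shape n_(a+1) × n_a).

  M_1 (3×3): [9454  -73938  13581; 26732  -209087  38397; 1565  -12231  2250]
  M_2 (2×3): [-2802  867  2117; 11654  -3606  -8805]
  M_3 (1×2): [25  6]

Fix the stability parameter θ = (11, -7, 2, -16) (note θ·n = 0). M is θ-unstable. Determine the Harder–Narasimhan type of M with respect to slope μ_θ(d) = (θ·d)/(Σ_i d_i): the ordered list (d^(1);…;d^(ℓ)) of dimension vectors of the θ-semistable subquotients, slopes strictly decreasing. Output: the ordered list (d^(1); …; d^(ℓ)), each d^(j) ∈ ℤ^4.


Barcode: M ≅ I[1,2], I[1,3], I[1,4]. HN layers by μ_θ (2 steps, strictly decreasing):
  μ^(1)=2; μ^(2)=-5/2

((2, 2, 1, 0); (1, 1, 1, 1))


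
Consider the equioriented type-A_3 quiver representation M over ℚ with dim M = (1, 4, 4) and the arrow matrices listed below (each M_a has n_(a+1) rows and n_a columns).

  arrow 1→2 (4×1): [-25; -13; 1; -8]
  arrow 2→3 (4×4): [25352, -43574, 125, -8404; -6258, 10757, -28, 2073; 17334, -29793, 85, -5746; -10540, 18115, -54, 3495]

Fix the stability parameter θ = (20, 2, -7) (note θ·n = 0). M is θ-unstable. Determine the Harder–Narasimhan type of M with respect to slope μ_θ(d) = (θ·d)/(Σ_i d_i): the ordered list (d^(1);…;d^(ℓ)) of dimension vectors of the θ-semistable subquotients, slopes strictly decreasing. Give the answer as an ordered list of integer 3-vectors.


Interval decomposition of M: I[1,3], I[2,3]^3.
HN type (ℓ=2): μ^(1)=5; μ^(2)=-5/2

((1, 1, 1); (0, 3, 3))


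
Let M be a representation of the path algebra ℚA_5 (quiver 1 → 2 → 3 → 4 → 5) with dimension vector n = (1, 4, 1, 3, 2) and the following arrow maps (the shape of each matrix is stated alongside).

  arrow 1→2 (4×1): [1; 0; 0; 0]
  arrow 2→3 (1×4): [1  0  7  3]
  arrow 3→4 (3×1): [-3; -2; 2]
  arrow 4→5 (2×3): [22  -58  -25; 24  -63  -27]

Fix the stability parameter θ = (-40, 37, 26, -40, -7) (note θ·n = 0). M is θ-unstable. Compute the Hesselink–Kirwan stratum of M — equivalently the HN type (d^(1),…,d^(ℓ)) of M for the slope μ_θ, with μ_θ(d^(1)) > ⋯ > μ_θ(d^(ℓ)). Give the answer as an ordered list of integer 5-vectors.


Interval decomposition of M: I[1,4], I[2,2]^3, I[4,5]^2.
HN type (ℓ=4): μ^(1)=37; μ^(2)=23/3; μ^(3)=-7; μ^(4)=-40

((0, 3, 0, 0, 0); (0, 1, 1, 1, 0); (0, 0, 0, 0, 2); (1, 0, 0, 2, 0))


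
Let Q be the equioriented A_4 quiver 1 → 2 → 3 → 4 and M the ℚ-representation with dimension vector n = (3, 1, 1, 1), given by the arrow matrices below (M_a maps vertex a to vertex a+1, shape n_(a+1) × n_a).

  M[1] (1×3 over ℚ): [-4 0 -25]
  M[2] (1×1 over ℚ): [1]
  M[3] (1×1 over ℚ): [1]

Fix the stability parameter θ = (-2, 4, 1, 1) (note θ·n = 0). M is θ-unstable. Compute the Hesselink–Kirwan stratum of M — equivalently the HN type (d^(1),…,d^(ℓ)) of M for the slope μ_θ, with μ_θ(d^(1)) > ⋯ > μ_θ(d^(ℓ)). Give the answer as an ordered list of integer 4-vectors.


Barcode: M ≅ I[1,1]^2, I[1,4]. HN layers by μ_θ (2 steps, strictly decreasing):
  μ^(1)=2; μ^(2)=-2

((0, 1, 1, 1); (3, 0, 0, 0))


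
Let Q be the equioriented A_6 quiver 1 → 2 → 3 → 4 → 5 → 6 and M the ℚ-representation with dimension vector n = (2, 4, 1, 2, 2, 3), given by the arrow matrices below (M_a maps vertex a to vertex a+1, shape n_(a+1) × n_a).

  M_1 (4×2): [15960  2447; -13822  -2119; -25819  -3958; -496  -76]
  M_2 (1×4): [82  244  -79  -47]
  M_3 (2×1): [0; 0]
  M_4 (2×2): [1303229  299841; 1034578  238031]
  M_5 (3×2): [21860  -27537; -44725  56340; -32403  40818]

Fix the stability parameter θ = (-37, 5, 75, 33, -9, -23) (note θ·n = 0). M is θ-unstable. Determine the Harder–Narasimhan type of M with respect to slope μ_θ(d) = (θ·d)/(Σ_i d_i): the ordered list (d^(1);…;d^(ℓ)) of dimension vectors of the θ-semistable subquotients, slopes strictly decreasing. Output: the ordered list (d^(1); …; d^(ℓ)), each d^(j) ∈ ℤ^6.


Via rank(M_{q-1}∘⋯∘M_p): M ≅ I[1,2], I[1,3], I[2,2]^2, I[4,6]^2, I[6,6].
μ_θ-semistable layers: μ^(1)=75; μ^(2)=5; μ^(3)=1/3; μ^(4)=-23; μ^(5)=-37

((0, 0, 1, 0, 0, 0); (0, 4, 0, 0, 0, 0); (0, 0, 0, 2, 2, 2); (0, 0, 0, 0, 0, 1); (2, 0, 0, 0, 0, 0))


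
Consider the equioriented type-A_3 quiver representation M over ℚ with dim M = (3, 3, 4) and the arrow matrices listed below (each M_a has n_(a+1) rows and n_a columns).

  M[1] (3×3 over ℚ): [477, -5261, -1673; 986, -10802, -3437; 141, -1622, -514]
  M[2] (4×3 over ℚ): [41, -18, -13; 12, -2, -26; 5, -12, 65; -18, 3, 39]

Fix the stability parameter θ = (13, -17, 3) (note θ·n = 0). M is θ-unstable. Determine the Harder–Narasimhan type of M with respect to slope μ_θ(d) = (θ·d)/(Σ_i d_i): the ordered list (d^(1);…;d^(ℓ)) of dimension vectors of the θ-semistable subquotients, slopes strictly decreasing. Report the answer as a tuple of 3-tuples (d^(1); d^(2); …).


Interval decomposition of M: I[1,2], I[1,3]^2, I[3,3]^2.
HN type (ℓ=2): μ^(1)=3; μ^(2)=-2

((0, 0, 4); (3, 3, 0))


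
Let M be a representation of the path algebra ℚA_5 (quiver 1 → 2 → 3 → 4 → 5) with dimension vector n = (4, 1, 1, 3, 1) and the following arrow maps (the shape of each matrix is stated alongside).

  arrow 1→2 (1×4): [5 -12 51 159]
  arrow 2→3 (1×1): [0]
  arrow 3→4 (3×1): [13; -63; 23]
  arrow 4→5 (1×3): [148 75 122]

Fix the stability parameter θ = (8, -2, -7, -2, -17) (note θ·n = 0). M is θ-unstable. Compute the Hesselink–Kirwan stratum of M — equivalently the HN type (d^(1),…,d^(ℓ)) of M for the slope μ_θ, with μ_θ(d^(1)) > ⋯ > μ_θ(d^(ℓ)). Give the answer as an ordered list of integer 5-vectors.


Barcode: M ≅ I[1,1]^3, I[1,2], I[3,5], I[4,4]^2. HN layers by μ_θ (4 steps, strictly decreasing):
  μ^(1)=8; μ^(2)=3; μ^(3)=-2; μ^(4)=-26/3

((3, 0, 0, 0, 0); (1, 1, 0, 0, 0); (0, 0, 0, 2, 0); (0, 0, 1, 1, 1))


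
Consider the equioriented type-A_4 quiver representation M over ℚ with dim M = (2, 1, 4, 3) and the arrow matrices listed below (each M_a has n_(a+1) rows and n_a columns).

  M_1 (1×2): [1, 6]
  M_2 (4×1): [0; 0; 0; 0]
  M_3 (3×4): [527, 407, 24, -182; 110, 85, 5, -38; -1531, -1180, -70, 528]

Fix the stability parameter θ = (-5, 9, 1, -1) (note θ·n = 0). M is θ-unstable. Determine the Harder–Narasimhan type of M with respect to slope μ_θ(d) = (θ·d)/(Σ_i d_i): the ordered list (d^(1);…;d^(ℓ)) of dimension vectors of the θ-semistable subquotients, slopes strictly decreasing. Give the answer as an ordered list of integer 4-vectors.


Barcode: M ≅ I[1,1], I[1,2], I[3,3], I[3,4]^3. HN layers by μ_θ (4 steps, strictly decreasing):
  μ^(1)=9; μ^(2)=1; μ^(3)=0; μ^(4)=-5

((0, 1, 0, 0); (0, 0, 1, 0); (0, 0, 3, 3); (2, 0, 0, 0))


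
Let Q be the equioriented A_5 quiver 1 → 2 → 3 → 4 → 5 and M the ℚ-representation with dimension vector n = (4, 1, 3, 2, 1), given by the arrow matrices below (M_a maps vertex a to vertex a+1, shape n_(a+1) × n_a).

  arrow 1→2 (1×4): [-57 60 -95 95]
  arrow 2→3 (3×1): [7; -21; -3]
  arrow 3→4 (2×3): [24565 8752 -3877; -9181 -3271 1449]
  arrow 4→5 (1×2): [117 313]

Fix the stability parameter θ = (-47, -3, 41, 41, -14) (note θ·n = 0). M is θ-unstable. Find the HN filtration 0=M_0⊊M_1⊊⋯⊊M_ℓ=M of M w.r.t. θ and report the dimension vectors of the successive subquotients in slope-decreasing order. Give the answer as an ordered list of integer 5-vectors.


Via rank(M_{q-1}∘⋯∘M_p): M ≅ I[1,1]^3, I[1,5], I[3,3], I[3,4].
μ_θ-semistable layers: μ^(1)=41; μ^(2)=68/3; μ^(3)=-3; μ^(4)=-47

((0, 0, 2, 1, 0); (0, 0, 1, 1, 1); (0, 1, 0, 0, 0); (4, 0, 0, 0, 0))


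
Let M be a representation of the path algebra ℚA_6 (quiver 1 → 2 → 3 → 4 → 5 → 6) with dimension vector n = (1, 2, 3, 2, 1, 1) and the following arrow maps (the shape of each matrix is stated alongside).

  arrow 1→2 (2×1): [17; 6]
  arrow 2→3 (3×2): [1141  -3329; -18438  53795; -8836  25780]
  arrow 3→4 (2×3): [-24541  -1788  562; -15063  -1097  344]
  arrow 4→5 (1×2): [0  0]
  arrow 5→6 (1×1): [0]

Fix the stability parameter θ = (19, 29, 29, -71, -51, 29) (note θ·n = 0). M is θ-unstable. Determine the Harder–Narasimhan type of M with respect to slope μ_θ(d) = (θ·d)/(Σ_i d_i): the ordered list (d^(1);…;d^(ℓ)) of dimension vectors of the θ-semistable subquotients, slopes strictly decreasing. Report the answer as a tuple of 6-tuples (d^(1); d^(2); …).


Barcode: M ≅ I[1,4], I[2,4], I[3,3], I[5,5], I[6,6]. HN layers by μ_θ (4 steps, strictly decreasing):
  μ^(1)=29; μ^(2)=3/2; μ^(3)=-13/3; μ^(4)=-51

((0, 0, 1, 0, 0, 1); (1, 1, 1, 1, 0, 0); (0, 1, 1, 1, 0, 0); (0, 0, 0, 0, 1, 0))


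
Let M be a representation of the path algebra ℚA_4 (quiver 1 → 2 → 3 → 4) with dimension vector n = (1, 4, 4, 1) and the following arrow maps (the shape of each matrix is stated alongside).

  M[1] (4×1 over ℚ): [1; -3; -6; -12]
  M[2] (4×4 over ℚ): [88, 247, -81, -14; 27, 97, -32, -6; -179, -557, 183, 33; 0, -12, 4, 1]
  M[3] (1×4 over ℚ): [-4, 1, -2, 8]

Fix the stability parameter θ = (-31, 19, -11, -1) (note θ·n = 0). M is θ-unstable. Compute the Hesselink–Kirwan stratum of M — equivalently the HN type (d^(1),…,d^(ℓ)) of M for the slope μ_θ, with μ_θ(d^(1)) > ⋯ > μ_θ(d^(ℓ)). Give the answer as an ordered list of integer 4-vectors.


Interval decomposition of M: I[1,3], I[2,3]^2, I[2,4].
HN type (ℓ=3): μ^(1)=4; μ^(2)=7/3; μ^(3)=-31

((0, 3, 3, 0); (0, 1, 1, 1); (1, 0, 0, 0))


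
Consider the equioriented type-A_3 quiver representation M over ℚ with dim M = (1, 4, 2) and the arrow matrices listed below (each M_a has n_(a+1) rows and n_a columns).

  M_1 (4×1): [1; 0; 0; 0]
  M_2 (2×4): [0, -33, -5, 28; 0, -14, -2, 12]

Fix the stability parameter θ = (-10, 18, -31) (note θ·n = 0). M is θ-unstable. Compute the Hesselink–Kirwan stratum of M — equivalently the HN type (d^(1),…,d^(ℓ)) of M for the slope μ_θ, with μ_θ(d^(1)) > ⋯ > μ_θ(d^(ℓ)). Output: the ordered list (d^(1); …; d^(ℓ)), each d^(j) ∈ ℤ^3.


Barcode: M ≅ I[1,2], I[2,2], I[2,3]^2. HN layers by μ_θ (3 steps, strictly decreasing):
  μ^(1)=18; μ^(2)=-13/2; μ^(3)=-10

((0, 2, 0); (0, 2, 2); (1, 0, 0))


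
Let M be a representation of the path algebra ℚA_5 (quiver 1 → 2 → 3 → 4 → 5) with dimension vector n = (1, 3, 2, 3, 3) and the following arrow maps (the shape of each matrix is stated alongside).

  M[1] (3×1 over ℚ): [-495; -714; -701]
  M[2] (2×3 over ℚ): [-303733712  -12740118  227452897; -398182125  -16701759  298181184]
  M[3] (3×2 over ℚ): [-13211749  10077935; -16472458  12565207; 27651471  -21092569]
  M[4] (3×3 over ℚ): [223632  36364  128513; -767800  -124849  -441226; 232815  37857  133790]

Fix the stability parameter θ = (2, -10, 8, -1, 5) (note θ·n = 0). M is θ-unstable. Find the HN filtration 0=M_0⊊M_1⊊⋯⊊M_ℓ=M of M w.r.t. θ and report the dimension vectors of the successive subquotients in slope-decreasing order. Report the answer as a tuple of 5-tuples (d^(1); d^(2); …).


Interval decomposition of M: I[1,5], I[2,2], I[2,5], I[4,5].
HN type (ℓ=5): μ^(1)=5; μ^(2)=7/2; μ^(3)=-1; μ^(4)=-4; μ^(5)=-10

((0, 0, 0, 0, 3); (0, 0, 2, 2, 0); (0, 0, 0, 1, 0); (1, 1, 0, 0, 0); (0, 2, 0, 0, 0))


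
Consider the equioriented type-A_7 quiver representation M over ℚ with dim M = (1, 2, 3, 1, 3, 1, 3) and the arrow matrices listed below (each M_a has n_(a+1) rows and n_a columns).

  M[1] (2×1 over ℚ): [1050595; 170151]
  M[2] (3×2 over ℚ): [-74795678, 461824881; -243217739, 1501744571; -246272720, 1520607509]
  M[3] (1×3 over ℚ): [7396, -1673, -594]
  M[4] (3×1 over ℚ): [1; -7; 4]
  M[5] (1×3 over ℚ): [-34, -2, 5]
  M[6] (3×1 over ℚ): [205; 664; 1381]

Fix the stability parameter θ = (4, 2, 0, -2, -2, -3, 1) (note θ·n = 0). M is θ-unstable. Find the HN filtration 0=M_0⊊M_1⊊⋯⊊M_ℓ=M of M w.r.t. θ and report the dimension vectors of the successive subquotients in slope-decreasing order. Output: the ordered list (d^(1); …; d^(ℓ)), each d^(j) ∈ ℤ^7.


Via rank(M_{q-1}∘⋯∘M_p): M ≅ I[1,5], I[2,3], I[3,3], I[5,5], I[5,7], I[7,7]^2.
μ_θ-semistable layers: μ^(1)=1; μ^(2)=2/5; μ^(3)=0; μ^(4)=-2; μ^(5)=-5/2

((0, 1, 1, 0, 0, 0, 3); (1, 1, 1, 1, 1, 0, 0); (0, 0, 1, 0, 0, 0, 0); (0, 0, 0, 0, 1, 0, 0); (0, 0, 0, 0, 1, 1, 0))


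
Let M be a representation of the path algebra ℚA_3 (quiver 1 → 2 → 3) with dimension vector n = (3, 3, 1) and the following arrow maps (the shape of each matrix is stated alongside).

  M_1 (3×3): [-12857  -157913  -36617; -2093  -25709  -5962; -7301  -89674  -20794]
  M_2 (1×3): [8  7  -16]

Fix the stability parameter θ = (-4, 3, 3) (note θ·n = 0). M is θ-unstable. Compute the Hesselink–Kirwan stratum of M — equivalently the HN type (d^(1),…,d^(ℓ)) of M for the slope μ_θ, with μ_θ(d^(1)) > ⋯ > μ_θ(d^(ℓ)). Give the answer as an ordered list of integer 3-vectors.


Interval decomposition of M: I[1,2]^2, I[1,3].
HN type (ℓ=2): μ^(1)=3; μ^(2)=-4

((0, 3, 1); (3, 0, 0))


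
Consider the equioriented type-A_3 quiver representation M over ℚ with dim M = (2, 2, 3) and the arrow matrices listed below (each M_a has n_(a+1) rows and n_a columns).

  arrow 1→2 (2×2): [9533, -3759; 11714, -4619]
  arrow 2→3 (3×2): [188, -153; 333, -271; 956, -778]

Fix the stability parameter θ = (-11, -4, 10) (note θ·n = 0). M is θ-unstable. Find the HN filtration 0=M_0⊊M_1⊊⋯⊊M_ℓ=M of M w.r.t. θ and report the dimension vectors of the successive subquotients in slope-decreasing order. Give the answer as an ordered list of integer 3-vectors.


Interval decomposition of M: I[1,3]^2, I[3,3].
HN type (ℓ=3): μ^(1)=10; μ^(2)=-4; μ^(3)=-11

((0, 0, 3); (0, 2, 0); (2, 0, 0))


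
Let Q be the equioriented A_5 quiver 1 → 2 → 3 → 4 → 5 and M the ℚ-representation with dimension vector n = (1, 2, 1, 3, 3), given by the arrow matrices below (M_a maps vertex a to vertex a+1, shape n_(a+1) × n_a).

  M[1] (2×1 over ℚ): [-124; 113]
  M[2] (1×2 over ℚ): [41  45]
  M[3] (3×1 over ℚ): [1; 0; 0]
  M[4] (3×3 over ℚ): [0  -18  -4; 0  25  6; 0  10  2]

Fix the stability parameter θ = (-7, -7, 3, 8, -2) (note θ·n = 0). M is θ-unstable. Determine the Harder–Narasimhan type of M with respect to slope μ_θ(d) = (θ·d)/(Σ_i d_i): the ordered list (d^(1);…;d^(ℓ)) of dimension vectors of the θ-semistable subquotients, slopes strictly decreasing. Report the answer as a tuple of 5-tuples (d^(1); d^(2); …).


Interval decomposition of M: I[1,4], I[2,2], I[4,5]^2, I[5,5].
HN type (ℓ=4): μ^(1)=8; μ^(2)=3; μ^(3)=-2; μ^(4)=-7

((0, 0, 0, 1, 0); (0, 0, 1, 2, 2); (0, 0, 0, 0, 1); (1, 2, 0, 0, 0))


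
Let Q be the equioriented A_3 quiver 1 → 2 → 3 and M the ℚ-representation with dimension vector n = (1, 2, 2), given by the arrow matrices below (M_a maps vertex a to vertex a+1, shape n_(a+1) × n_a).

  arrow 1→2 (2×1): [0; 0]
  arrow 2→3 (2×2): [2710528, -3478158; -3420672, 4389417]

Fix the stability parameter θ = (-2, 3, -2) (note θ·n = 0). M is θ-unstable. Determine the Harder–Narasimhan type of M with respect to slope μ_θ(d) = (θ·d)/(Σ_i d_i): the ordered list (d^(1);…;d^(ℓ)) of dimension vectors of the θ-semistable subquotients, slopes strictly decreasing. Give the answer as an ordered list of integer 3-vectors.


Via rank(M_{q-1}∘⋯∘M_p): M ≅ I[1,1], I[2,2], I[2,3], I[3,3].
μ_θ-semistable layers: μ^(1)=3; μ^(2)=1/2; μ^(3)=-2

((0, 1, 0); (0, 1, 1); (1, 0, 1))


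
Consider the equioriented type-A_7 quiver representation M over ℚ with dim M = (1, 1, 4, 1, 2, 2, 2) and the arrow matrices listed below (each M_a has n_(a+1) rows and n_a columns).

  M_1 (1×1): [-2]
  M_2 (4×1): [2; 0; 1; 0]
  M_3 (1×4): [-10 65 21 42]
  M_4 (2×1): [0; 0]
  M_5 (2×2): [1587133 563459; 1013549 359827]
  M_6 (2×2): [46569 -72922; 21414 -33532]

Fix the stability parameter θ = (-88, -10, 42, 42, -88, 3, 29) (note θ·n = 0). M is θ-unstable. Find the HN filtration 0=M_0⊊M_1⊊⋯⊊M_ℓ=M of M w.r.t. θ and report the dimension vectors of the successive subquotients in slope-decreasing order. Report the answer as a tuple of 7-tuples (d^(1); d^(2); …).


Via rank(M_{q-1}∘⋯∘M_p): M ≅ I[1,4], I[3,3]^3, I[5,5], I[5,7], I[6,6], I[7,7].
μ_θ-semistable layers: μ^(1)=42; μ^(2)=29; μ^(3)=3; μ^(4)=-10; μ^(5)=-88

((0, 0, 4, 1, 0, 0, 0); (0, 0, 0, 0, 0, 0, 2); (0, 0, 0, 0, 0, 2, 0); (0, 1, 0, 0, 0, 0, 0); (1, 0, 0, 0, 2, 0, 0))
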